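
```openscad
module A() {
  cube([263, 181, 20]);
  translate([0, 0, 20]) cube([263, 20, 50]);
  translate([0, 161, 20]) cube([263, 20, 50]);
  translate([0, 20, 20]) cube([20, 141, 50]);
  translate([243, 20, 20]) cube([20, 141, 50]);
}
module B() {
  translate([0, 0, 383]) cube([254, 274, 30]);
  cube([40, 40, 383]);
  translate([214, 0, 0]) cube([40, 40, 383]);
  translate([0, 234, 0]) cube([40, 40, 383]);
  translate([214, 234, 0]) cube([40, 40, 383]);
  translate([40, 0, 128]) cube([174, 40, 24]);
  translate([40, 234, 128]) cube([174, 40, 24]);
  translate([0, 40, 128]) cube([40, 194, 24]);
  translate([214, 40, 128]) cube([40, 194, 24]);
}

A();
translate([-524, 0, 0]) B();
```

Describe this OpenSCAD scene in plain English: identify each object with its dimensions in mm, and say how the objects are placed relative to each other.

A is an open storage box with external size 263×181×70 mm and wall thickness 20 mm (the base is also 20 mm thick). The base covers the whole footprint; the four walls stand on the base, with the y-facing walls full-width and the x-facing walls fitting between their inner faces.

B is a simple wooden stool: a rectangular seat 254 mm (x) by 274 mm (y), 30 mm thick, top face at z = 413 mm, on four square legs, each 40×40 mm in cross-section. The legs rest on z = 0, each flush with a corner of the seat. Four stretchers, 40 mm wide and 24 mm tall, connect adjacent legs with their undersides at z = 128 mm, each running between the inner faces of the legs it joins and aligned with the legs' outer faces on the other axis.

The stool is on the floor beside the open box on its −x side.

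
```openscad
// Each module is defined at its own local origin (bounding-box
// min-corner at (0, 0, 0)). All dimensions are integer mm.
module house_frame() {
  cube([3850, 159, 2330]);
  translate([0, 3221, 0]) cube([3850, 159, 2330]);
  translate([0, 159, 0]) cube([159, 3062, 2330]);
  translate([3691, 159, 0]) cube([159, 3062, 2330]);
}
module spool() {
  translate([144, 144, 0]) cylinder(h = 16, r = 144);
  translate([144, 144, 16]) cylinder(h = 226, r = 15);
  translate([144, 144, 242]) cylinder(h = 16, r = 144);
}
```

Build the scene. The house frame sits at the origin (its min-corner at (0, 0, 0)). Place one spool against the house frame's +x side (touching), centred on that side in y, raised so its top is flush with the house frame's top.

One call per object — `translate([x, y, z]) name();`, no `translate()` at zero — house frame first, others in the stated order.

house_frame();
translate([3850, 1546, 2072]) spool();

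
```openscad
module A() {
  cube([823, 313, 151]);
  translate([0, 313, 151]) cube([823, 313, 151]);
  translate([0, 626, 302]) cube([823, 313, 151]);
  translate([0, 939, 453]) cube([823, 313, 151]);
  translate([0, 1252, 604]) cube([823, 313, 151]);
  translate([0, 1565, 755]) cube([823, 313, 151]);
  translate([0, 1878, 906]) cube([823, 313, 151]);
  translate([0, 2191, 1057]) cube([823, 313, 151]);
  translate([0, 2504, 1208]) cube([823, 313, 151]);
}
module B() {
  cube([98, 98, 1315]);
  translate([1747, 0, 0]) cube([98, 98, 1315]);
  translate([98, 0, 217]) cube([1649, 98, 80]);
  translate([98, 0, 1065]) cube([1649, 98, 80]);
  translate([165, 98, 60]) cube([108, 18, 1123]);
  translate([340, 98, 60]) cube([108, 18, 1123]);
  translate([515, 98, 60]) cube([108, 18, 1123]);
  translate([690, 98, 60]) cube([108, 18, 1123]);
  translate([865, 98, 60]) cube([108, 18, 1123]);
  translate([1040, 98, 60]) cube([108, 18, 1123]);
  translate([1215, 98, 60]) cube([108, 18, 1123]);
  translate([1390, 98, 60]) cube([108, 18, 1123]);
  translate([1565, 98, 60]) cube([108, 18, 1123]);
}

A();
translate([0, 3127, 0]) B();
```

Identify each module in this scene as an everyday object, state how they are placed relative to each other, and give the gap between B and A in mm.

A is a staircase. B is a fence section. The fence section is on the floor beside the staircase on its +y side. The gap between the fence section and the staircase is 310 mm.

The fence section's nearest face is 310 mm from the staircase's +y face.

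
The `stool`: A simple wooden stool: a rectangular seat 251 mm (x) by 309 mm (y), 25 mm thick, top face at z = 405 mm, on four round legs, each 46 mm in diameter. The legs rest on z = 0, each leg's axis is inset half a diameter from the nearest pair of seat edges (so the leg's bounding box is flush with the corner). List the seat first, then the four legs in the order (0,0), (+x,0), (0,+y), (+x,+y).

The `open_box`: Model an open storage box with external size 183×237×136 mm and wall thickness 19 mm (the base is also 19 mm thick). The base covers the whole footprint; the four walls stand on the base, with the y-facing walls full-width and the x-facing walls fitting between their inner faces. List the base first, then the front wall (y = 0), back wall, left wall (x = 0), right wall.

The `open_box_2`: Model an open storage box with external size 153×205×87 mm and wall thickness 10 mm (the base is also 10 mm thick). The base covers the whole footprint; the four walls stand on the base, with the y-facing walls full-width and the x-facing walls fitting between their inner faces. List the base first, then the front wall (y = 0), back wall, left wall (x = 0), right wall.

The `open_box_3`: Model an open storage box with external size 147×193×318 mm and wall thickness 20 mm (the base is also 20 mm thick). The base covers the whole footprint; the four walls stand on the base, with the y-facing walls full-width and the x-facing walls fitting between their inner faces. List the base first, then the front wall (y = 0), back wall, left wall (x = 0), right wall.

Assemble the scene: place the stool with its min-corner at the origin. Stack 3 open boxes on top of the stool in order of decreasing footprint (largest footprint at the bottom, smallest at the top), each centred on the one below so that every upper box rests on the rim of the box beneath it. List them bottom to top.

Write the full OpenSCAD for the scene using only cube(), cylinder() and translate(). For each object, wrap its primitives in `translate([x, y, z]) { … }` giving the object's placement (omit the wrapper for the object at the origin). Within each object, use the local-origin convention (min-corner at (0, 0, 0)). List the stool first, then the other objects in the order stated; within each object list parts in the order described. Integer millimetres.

translate([0, 0, 380]) cube([251, 309, 25]);
translate([23, 23, 0]) cylinder(h = 380, r = 23);
translate([228, 23, 0]) cylinder(h = 380, r = 23);
translate([23, 286, 0]) cylinder(h = 380, r = 23);
translate([228, 286, 0]) cylinder(h = 380, r = 23);
translate([34, 36, 405]) {
  cube([183, 237, 19]);
  translate([0, 0, 19]) cube([183, 19, 117]);
  translate([0, 218, 19]) cube([183, 19, 117]);
  translate([0, 19, 19]) cube([19, 199, 117]);
  translate([164, 19, 19]) cube([19, 199, 117]);
}
translate([49, 52, 541]) {
  cube([153, 205, 10]);
  translate([0, 0, 10]) cube([153, 10, 77]);
  translate([0, 195, 10]) cube([153, 10, 77]);
  translate([0, 10, 10]) cube([10, 185, 77]);
  translate([143, 10, 10]) cube([10, 185, 77]);
}
translate([52, 58, 628]) {
  cube([147, 193, 20]);
  translate([0, 0, 20]) cube([147, 20, 298]);
  translate([0, 173, 20]) cube([147, 20, 298]);
  translate([0, 20, 20]) cube([20, 153, 298]);
  translate([127, 20, 20]) cube([20, 153, 298]);
}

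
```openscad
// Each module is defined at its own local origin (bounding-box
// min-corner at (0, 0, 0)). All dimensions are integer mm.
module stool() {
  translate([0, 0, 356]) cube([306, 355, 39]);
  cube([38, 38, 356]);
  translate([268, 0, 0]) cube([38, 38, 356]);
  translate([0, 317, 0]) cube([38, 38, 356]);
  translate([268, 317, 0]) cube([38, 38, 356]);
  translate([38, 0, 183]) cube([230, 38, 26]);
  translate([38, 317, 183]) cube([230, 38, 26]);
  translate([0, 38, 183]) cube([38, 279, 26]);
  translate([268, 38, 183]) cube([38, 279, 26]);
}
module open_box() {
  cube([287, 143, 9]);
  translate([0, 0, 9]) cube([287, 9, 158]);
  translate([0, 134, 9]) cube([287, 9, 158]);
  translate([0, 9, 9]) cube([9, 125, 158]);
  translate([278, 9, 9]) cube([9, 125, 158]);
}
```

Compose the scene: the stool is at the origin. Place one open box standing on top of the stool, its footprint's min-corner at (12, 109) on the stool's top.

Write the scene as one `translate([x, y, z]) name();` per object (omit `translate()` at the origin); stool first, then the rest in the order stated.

stool();
translate([12, 109, 395]) open_box();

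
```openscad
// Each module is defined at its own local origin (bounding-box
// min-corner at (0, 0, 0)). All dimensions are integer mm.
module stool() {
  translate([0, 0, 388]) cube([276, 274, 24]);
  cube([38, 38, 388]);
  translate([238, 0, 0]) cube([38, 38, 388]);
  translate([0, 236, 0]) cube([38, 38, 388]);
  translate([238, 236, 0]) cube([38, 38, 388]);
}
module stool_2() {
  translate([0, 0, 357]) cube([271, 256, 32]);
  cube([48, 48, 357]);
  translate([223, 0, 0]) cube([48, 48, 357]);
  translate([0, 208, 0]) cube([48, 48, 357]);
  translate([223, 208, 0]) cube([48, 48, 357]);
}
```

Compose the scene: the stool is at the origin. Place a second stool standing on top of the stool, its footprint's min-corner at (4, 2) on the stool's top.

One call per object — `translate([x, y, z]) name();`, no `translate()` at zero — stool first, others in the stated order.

stool();
translate([4, 2, 412]) stool_2();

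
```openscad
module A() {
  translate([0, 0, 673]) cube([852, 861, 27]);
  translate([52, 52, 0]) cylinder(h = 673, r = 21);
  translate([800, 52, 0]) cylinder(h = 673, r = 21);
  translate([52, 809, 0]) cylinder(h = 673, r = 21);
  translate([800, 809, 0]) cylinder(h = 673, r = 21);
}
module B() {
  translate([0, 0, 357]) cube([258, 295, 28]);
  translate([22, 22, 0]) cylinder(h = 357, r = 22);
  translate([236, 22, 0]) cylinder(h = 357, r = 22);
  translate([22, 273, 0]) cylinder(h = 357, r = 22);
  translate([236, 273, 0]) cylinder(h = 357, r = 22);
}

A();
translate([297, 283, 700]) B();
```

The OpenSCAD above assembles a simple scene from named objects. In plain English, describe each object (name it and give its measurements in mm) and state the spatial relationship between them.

A is a table with a 852×861 mm rectangular top, 27 mm thick, top surface at z = 700 mm, supported by four round legs of 42 mm diameter, each leg's bounding box inset 31 mm from the nearest pair of top edges, running from the floor.

B is a four-legged stool. The seat is 258×295 mm, 28 mm thick, top at z = 385 mm. It stands on four round legs, each 44 mm in diameter, from z = 0 to the seat underside, each leg's axis is inset half a diameter from the nearest pair of seat edges (so the leg's bounding box is flush with the corner).

The stool is on top of the table, centred.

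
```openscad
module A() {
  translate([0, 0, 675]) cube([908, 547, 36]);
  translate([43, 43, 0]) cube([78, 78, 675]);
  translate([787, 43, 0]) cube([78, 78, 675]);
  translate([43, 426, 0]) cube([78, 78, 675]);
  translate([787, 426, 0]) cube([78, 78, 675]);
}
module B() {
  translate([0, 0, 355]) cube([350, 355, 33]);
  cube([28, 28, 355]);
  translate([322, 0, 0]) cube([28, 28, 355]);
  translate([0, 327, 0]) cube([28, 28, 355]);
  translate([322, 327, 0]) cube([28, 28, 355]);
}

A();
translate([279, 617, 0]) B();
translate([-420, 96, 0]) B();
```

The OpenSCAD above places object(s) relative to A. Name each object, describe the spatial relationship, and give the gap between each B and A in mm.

Each stool's nearest face is 70 mm from the table's bounding box.

A is a table. B is a stool. Two stools sit around the table at the +y, −x sides. The gap between each stool and the table is 70 mm.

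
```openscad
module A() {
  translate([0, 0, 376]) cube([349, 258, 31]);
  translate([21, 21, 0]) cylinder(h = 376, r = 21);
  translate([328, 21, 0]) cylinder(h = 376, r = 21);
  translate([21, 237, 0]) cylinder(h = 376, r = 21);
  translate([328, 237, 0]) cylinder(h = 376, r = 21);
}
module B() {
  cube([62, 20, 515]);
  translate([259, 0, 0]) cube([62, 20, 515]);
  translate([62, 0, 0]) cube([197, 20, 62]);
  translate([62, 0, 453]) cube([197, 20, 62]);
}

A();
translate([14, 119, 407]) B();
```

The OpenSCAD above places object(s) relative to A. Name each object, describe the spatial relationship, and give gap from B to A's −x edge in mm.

A is a stool. B is a picture frame. The picture frame is on top of the stool, centred. The gap from the picture frame to the stool's −x edge is 14 mm.

The picture frame's min-x is at 14; the stool's min-x is 0; gap = 14 mm.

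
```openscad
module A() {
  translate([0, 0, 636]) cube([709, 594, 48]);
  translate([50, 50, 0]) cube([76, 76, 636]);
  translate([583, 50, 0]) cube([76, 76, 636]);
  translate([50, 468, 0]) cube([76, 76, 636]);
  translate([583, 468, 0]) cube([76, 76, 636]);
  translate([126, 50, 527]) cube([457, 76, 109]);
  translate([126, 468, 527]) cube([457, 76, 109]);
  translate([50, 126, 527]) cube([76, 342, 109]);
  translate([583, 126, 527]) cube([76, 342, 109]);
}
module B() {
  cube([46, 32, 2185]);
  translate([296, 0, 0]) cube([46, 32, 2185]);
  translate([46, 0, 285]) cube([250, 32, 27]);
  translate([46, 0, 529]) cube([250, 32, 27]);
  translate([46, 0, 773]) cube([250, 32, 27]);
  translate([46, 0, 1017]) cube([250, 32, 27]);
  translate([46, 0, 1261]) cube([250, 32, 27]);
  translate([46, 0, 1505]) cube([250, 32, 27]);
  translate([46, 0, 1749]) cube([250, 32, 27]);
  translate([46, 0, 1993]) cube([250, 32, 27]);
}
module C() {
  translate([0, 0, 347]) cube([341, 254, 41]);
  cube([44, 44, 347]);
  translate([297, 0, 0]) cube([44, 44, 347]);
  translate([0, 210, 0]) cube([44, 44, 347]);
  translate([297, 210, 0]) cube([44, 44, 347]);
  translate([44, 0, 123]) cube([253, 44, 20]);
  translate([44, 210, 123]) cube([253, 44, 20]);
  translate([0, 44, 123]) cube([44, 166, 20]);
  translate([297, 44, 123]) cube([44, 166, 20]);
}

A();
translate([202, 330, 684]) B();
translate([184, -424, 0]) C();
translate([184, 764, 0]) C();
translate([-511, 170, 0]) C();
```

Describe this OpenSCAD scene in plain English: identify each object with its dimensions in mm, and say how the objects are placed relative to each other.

A is a table: top 709 mm (x) × 594 mm (y), 48 mm thick, upper face at z = 684 mm, on four 76×76 mm square legs, each inset 50 mm from the nearest pair of top edges, running from z = 0 to the bottom of the top. Four apron rails, 76 mm thick and 109 mm tall, run between adjacent legs with their top edges flush with the underside of the top and their outer faces flush with the legs' outer faces.

B is a straight ladder. Two 46×32 mm vertical rails, 2185 mm tall, stand 342 mm apart (outside-to-outside) with their front faces coplanar on the −y side. 8 rungs, each 32 mm deep and 27 mm tall, span between the inner faces of the rails, front faces flush with the rails. The lowest rung's underside is at z = 285 mm and rungs are spaced 244 mm apart (underside to underside).

C is a four-legged stool. The seat is 341×254 mm, 41 mm thick, top at z = 388 mm. It stands on four square legs, each 44×44 mm in cross-section, from z = 0 to the seat underside, each flush with a corner of the seat. Four stretchers, 44 mm wide and 20 mm tall, connect adjacent legs with their undersides at z = 123 mm, each running between the inner faces of the legs it joins and aligned with the legs' outer faces on the other axis.

The ladder is on top of the table. Three stools sit around the table at the −y, +y, −x sides.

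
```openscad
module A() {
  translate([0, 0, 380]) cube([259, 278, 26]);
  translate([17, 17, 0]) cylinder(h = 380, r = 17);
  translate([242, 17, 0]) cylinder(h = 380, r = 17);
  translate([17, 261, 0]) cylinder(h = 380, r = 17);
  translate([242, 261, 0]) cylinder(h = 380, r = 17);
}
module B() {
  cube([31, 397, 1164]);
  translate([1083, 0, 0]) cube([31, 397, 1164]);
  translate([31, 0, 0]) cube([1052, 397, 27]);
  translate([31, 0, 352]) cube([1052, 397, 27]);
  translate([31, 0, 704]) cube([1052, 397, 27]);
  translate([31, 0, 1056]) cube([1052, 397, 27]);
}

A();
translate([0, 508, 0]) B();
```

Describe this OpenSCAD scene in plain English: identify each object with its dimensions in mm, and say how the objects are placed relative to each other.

A is a four-legged stool. The seat is a 259×278×26 mm slab whose top surface is at z = 406 mm; four round legs, each 34 mm in diameter, run from the floor (z = 0) to the underside of the seat, each leg's axis is inset half a diameter from the nearest pair of seat edges (so the leg's bounding box is flush with the corner).

B is a bookshelf 1114 mm wide overall, 397 mm deep and 1164 mm tall. The two sides are 31 mm thick vertical panels. 4 horizontal shelves of 27 mm thickness span between the inner faces of the sides; the lowest shelf sits on the floor and shelves are stacked with a clear vertical gap of 325 mm between each pair.

The bookshelf is on the floor beside the stool on its +y side.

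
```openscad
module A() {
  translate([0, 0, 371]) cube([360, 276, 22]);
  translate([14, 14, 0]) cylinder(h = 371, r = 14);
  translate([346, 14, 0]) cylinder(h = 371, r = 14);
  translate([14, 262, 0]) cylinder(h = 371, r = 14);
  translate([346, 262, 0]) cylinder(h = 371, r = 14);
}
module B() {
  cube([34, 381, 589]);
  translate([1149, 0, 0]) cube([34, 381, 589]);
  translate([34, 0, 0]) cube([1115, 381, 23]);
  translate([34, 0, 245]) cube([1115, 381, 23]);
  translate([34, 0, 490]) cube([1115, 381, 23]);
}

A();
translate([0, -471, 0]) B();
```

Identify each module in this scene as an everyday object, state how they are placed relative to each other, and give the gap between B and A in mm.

A is a stool. B is a bookshelf. The bookshelf is on the floor beside the stool on its −y side. The gap between the bookshelf and the stool is 90 mm.

The bookshelf's nearest face is 90 mm from the stool's −y face.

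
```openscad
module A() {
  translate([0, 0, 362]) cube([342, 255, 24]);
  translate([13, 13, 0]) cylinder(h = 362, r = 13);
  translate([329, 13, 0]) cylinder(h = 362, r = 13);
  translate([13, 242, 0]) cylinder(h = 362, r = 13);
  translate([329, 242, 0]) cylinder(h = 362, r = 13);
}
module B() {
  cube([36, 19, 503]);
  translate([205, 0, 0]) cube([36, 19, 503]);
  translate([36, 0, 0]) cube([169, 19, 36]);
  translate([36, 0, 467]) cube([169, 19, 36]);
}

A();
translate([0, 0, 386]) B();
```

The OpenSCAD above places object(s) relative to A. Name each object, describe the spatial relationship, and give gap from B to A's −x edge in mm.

The picture frame's min-x is at 0; the stool's min-x is 0; gap = 0 mm.

A is a stool. B is a picture frame. The picture frame is on top of the stool. The gap from the picture frame to the stool's −x edge is 0 mm.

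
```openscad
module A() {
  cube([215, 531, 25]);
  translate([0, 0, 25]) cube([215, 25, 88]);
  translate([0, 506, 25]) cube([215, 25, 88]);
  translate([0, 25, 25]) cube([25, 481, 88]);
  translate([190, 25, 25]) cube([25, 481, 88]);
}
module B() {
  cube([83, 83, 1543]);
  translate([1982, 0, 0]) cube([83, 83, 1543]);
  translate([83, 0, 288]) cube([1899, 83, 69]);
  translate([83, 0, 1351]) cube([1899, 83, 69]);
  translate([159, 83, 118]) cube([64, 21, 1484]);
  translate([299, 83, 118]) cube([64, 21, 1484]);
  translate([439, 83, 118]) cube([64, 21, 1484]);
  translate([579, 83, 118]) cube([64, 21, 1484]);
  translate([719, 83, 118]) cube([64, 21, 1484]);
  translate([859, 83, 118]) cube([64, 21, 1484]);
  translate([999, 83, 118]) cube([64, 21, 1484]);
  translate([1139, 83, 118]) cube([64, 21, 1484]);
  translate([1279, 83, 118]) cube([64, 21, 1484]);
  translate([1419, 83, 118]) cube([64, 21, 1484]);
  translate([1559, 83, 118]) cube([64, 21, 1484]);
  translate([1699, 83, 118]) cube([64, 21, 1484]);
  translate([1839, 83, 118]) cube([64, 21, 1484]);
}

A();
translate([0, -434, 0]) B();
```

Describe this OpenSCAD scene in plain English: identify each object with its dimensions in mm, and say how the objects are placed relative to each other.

A is an open-topped rectangular box: outside dimensions 215×531×113 mm, with a uniform wall and base thickness of 25 mm. The base is a full 215×531 slab on the floor; four walls sit on top of the base. The front and back walls (the −y and +y sides) span the full width; the two side walls fit between them.

B is a fence section. Two 83×83 mm posts, 1543 mm tall, stand on the floor with a clear span of 1899 mm between their inner faces. Two horizontal rails of 83×69 mm section span the gap between the posts with their undersides at z = 288 mm and z = 1351 mm, flush with the posts' −y face. 13 pickets, each 64 mm wide, 21 mm thick and 1484 mm tall, are fixed to the +y face of the rails with their bottoms at z = 118 mm, evenly spaced across the span with equal gaps (rounded down to the nearest mm) at the −x end and between each pair — any rounding remainder accumulates at the +x end.

The fence section is on the floor beside the open box on its −y side.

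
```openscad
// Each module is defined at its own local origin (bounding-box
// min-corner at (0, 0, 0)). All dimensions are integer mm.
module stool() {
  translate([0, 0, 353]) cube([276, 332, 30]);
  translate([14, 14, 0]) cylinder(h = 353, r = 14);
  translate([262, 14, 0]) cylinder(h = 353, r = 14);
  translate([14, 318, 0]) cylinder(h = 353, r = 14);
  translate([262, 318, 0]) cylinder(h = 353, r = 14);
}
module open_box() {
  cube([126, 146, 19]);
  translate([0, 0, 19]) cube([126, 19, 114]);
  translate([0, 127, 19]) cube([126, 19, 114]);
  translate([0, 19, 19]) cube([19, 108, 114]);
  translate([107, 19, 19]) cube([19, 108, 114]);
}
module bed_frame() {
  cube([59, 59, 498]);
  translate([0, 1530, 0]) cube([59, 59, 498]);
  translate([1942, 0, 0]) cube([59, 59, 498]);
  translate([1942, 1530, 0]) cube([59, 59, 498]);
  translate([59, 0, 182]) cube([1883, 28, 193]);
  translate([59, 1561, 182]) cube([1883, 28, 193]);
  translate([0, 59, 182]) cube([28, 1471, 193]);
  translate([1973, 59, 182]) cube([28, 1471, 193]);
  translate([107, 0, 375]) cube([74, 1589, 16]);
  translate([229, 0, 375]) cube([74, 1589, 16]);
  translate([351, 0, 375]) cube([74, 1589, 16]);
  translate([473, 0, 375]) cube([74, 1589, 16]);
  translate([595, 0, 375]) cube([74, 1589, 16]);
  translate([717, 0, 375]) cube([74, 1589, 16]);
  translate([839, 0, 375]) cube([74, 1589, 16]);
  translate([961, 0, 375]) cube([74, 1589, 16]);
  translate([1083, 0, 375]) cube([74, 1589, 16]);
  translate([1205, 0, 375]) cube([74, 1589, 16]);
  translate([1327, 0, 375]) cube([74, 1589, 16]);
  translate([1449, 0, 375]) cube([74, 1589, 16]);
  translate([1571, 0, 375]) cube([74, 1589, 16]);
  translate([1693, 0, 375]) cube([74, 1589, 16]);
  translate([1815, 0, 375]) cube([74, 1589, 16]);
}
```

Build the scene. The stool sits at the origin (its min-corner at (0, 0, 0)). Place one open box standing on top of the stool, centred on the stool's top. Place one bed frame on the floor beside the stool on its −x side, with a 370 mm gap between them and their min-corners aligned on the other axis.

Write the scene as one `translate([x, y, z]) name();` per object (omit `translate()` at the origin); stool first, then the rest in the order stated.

stool();
translate([75, 93, 383]) open_box();
translate([-2371, 0, 0]) bed_frame();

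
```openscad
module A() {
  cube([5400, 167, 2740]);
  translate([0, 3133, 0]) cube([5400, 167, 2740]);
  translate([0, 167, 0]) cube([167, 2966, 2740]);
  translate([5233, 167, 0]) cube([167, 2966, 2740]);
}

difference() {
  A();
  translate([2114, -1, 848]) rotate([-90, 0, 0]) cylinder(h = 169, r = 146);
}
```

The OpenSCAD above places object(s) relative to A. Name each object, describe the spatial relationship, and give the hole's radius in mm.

A is a house frame. The house frame has a circular hole through its front wall. The hole's radius is 146 mm.

The subtracted cylinder has r = 146 mm.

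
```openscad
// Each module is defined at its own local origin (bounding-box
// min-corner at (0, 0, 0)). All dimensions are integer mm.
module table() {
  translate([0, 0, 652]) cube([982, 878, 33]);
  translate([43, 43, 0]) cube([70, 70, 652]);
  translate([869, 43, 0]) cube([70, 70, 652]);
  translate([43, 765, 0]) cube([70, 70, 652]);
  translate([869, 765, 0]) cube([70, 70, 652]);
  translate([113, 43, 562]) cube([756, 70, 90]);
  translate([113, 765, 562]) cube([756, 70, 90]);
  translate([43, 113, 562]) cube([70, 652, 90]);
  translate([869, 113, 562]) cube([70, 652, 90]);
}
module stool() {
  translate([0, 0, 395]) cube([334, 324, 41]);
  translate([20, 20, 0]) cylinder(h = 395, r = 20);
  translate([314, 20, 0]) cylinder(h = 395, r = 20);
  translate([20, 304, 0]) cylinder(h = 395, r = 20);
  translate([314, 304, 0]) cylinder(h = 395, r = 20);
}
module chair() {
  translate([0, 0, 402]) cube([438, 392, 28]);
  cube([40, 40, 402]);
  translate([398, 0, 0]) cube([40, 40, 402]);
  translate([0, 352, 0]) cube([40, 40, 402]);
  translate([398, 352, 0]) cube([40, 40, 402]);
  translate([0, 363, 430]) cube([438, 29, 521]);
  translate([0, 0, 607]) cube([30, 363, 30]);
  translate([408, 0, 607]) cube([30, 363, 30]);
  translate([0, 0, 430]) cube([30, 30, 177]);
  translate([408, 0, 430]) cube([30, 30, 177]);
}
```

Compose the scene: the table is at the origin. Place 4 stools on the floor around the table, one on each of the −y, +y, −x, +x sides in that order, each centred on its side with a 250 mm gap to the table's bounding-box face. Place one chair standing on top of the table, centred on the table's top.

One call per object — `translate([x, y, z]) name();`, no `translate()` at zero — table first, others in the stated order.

table();
translate([324, -574, 0]) stool();
translate([324, 1128, 0]) stool();
translate([-584, 277, 0]) stool();
translate([1232, 277, 0]) stool();
translate([272, 243, 685]) chair();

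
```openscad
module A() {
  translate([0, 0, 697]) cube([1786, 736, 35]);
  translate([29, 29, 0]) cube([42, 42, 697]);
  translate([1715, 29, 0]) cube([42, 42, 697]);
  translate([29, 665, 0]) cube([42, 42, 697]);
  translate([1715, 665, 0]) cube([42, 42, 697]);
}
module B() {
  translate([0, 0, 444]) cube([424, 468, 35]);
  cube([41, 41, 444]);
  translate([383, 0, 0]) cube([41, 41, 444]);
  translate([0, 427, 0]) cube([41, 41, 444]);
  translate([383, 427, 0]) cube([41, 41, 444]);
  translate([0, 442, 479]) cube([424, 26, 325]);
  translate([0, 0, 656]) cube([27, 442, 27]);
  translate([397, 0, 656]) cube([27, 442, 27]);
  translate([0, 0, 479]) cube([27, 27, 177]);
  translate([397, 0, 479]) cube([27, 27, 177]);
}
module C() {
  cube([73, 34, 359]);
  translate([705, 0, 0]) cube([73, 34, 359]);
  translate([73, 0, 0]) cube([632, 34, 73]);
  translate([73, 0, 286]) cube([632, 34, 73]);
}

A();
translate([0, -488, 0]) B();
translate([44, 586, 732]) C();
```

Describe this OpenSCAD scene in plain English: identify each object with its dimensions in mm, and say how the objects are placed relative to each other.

A is a table: top 1786 mm (x) × 736 mm (y), 35 mm thick, upper face at z = 732 mm, on four 42×42 mm square legs, each inset 29 mm from the nearest pair of top edges, running from z = 0 to the bottom of the top.

B is a chair. The seat is a 424×468×35 mm slab with its top at z = 479 mm, on four 41×41 mm corner legs (flush with the seat edges, standing on z = 0). A flat backrest 26 mm thick, 325 mm tall, spans the full seat width and rises from the seat top along its +y edge, rear face flush with the rear of the seat. Two armrests of 27×27 mm section run along each side from the seat's front edge to the front of the backrest, top faces 204 mm above the seat top and outer faces flush with the seat's x-edges; a 27×27 mm post under the front of each armrest stands on the seat at the front corner.

C is a rectangular picture frame lying in the x–z plane (depth along y). The opening is 632 mm wide (x) by 213 mm tall (z), surrounded by a border 73 mm wide on all four sides. The frame is 34 mm deep and is made of two full-height vertical stiles with two horizontal rails fitted between them.

The chair is on the floor beside the table on its −y side. The picture frame is on top of the table.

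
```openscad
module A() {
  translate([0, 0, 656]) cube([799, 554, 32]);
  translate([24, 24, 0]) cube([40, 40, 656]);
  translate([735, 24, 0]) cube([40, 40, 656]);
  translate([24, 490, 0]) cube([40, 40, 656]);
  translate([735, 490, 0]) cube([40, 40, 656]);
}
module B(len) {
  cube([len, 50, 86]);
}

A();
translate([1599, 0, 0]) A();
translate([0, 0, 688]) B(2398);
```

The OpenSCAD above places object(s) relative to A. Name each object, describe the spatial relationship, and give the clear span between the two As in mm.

Second table starts at x = 1599; first ends at x = 799; clear span = 1599 − 799 = 800 mm.

A is a table. B is a beam. A beam spans the tops of two tables. The clear span between the two tables is 800 mm.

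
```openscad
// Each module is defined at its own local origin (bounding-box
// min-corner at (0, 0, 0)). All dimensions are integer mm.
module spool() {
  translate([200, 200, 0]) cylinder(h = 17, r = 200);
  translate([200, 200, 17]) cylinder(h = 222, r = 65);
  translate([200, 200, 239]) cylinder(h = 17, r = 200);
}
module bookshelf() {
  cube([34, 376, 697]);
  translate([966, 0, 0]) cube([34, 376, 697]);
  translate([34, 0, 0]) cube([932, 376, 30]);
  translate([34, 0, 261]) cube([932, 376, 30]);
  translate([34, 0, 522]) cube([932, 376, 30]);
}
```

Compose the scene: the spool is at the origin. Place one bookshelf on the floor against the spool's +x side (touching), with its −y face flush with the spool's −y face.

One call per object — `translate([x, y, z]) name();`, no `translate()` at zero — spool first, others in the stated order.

spool();
translate([400, 0, 0]) bookshelf();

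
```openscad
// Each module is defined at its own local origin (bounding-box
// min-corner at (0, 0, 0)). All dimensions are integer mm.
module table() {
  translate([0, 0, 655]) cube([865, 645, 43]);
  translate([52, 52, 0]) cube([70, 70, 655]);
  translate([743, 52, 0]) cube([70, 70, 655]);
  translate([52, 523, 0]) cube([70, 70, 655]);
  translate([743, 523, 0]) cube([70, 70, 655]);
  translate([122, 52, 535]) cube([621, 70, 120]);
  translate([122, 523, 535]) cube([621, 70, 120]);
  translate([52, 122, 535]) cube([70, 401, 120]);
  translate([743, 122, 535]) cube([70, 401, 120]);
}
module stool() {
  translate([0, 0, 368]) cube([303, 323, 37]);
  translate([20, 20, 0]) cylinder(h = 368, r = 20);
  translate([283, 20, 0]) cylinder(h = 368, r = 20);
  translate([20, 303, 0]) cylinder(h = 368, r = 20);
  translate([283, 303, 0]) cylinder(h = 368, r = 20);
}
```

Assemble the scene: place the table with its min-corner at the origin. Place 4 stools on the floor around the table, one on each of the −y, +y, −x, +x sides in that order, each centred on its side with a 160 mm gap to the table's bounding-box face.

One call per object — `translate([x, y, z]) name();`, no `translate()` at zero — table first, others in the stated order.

table();
translate([281, -483, 0]) stool();
translate([281, 805, 0]) stool();
translate([-463, 161, 0]) stool();
translate([1025, 161, 0]) stool();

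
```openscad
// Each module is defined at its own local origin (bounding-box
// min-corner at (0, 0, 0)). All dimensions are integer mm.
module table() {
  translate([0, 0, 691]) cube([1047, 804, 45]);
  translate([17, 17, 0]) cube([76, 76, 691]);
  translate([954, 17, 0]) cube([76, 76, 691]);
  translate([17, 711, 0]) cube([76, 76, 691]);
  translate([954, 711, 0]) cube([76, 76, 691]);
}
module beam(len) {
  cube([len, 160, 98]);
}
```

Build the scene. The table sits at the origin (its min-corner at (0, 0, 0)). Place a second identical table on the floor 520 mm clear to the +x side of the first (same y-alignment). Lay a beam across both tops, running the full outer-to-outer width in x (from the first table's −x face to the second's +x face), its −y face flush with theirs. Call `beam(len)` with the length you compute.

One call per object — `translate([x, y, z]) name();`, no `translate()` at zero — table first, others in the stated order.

table();
translate([1567, 0, 0]) table();
translate([0, 0, 736]) beam(2614);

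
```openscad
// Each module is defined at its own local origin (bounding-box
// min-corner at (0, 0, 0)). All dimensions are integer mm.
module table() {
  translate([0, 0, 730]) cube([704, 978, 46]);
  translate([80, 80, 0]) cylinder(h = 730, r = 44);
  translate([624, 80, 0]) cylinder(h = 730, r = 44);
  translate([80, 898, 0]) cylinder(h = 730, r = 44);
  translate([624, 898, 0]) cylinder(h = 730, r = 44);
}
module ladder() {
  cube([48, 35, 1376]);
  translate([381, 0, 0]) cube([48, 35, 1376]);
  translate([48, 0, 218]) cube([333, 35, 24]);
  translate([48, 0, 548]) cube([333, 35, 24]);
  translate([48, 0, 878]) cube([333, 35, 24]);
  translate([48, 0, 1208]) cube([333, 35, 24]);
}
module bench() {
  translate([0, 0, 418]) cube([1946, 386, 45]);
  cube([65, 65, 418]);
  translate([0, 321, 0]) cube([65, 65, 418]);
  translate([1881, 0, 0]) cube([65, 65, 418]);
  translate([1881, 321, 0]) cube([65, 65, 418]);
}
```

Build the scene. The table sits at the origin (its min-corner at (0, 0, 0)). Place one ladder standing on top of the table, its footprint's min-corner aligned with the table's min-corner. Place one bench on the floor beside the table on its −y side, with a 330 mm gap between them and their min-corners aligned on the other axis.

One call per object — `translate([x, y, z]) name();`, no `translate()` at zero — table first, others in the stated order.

table();
translate([0, 0, 776]) ladder();
translate([0, -716, 0]) bench();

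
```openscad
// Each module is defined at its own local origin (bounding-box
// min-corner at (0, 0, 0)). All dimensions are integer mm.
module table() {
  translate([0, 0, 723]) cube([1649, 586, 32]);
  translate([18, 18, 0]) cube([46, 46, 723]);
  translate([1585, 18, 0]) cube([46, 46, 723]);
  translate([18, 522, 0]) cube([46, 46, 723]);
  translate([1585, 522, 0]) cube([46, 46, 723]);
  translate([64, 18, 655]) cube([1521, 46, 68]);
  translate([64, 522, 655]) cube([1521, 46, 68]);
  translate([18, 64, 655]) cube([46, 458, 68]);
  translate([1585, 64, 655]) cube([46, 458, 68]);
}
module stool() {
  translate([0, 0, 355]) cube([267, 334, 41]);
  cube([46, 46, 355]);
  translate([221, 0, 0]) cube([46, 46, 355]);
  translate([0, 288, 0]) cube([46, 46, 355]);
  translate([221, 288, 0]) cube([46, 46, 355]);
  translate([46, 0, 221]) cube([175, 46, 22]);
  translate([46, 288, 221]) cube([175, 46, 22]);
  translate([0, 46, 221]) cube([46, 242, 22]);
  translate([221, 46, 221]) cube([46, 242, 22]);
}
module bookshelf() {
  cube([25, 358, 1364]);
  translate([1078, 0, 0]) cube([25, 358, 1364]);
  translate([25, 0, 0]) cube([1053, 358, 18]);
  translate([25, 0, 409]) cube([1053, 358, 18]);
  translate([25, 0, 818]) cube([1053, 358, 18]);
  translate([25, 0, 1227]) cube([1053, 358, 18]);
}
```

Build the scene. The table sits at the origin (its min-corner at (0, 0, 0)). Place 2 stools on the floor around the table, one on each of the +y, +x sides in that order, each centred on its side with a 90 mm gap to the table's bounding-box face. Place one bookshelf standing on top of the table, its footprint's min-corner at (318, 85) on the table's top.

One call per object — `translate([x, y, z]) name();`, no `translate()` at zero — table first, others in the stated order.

table();
translate([691, 676, 0]) stool();
translate([1739, 126, 0]) stool();
translate([318, 85, 755]) bookshelf();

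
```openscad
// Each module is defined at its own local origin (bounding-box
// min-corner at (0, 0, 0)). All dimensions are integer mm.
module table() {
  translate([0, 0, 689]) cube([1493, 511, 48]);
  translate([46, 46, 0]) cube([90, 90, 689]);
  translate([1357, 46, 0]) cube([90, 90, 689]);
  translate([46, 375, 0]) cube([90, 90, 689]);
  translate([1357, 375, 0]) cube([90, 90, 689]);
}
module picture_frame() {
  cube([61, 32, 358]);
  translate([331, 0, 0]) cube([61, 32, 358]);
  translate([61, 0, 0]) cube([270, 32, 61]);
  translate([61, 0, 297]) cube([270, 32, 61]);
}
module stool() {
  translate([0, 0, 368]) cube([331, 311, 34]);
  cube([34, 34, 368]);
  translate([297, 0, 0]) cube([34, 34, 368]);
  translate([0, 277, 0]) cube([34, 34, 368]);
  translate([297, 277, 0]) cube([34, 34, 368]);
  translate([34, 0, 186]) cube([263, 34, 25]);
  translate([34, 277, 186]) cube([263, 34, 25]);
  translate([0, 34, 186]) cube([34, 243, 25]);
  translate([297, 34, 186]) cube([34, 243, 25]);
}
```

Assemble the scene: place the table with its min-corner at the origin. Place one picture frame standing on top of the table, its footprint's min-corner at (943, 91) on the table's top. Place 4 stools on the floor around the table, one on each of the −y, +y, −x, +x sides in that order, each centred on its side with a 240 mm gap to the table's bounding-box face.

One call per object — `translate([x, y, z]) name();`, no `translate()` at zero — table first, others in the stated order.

table();
translate([943, 91, 737]) picture_frame();
translate([581, -551, 0]) stool();
translate([581, 751, 0]) stool();
translate([-571, 100, 0]) stool();
translate([1733, 100, 0]) stool();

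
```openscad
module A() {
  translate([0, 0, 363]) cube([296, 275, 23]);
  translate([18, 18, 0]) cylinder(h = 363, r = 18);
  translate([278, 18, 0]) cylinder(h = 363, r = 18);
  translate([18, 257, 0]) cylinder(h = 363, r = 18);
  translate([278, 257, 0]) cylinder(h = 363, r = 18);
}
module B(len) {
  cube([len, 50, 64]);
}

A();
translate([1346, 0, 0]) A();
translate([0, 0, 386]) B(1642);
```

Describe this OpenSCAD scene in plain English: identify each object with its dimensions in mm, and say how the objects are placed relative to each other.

A is a four-legged stool. The seat is 296×275 mm, 23 mm thick, top at z = 386 mm. It stands on four round legs, each 36 mm in diameter, from z = 0 to the seat underside, each leg's axis is inset half a diameter from the nearest pair of seat edges (so the leg's bounding box is flush with the corner).

B is a rectangular beam 1642 mm long (x), 50 mm deep (y), 64 mm thick (z).

The beam spans the tops of two stools placed 1050 mm apart, resting at z = 386 mm.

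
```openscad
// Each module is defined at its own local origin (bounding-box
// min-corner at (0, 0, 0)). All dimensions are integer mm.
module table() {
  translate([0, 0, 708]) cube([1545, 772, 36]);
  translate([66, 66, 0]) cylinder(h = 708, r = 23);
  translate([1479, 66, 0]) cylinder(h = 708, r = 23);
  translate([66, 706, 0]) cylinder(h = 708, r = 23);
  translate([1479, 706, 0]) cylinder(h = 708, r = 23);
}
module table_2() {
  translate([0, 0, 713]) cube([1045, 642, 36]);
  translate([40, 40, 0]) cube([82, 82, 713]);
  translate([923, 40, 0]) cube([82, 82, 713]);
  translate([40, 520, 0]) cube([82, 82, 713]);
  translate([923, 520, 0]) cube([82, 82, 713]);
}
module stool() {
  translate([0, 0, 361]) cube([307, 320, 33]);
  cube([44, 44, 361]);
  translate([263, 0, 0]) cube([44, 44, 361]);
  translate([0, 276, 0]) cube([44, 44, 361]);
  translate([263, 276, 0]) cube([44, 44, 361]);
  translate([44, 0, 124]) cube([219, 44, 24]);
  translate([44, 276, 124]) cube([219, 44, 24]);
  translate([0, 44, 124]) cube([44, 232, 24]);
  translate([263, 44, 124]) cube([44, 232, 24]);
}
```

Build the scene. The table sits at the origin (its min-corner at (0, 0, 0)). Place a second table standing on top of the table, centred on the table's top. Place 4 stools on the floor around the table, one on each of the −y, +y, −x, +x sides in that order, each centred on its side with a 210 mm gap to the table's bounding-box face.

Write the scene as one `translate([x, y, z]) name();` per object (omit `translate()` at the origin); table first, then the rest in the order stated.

table();
translate([250, 65, 744]) table_2();
translate([619, -530, 0]) stool();
translate([619, 982, 0]) stool();
translate([-517, 226, 0]) stool();
translate([1755, 226, 0]) stool();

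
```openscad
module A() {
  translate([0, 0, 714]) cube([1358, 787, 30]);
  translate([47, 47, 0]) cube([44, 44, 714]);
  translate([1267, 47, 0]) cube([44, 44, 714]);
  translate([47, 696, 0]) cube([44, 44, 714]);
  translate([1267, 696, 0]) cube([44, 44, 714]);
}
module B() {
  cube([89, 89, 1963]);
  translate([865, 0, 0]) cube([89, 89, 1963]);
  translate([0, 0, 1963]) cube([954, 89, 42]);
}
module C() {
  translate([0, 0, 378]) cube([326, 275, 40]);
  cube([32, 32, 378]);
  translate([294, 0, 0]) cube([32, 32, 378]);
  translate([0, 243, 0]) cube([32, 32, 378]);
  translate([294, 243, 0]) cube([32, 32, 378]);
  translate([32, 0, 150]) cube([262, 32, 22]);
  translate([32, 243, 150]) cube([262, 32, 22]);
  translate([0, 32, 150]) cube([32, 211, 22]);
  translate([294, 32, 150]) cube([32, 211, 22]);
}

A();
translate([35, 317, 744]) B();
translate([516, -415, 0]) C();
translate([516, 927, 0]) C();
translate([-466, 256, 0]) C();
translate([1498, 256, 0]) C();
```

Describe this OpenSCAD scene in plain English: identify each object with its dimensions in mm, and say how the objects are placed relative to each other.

A is a rectangular dining table. The top is 1358×787×30 mm with its upper surface at z = 744 mm. It stands on four 44×44 mm square legs, each inset 47 mm from the nearest pair of top edges, running from the floor to the underside of the top.

B is a door frame. The clear opening is 776 mm wide and 1963 mm high. Two 89 mm wide jambs, 89 mm deep, stand either side of the opening from the floor to the top of the opening. A 42 mm thick head sits across the top of both jambs, spanning the full outside width of the frame.

C is a four-legged stool. The seat is a 326×275×40 mm slab whose top surface is at z = 418 mm; four square legs, each 32×32 mm in cross-section, run from the floor (z = 0) to the underside of the seat, each flush with a corner of the seat. Four stretchers, 32 mm wide and 22 mm tall, connect adjacent legs with their undersides at z = 150 mm, each running between the inner faces of the legs it joins and aligned with the legs' outer faces on the other axis.

The door frame is on top of the table. Four stools sit around the table at the −y, +y, −x, +x sides.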